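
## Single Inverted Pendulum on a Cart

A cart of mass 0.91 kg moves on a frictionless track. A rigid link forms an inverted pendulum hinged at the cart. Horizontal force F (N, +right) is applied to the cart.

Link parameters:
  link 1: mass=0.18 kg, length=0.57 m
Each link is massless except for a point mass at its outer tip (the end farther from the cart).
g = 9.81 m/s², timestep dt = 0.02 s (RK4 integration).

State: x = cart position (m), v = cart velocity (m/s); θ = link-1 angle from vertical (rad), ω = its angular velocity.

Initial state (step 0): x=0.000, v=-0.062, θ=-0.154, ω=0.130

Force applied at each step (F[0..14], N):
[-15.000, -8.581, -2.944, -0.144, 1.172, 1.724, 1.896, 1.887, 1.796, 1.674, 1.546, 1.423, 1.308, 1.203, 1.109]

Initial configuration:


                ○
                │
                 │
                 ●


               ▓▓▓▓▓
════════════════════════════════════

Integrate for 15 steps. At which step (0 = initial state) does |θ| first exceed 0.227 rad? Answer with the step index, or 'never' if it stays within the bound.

apply F[0]=-15.000 → step 1: x=-0.004, v=-0.385, θ=-0.146, ω=0.638
apply F[1]=-8.581 → step 2: x=-0.014, v=-0.567, θ=-0.131, ω=0.907
apply F[2]=-2.944 → step 3: x=-0.026, v=-0.627, θ=-0.112, ω=0.970
apply F[3]=-0.144 → step 4: x=-0.038, v=-0.627, θ=-0.093, ω=0.934
apply F[4]=+1.172 → step 5: x=-0.051, v=-0.598, θ=-0.075, ω=0.855
apply F[5]=+1.724 → step 6: x=-0.062, v=-0.558, θ=-0.059, ω=0.761
apply F[6]=+1.896 → step 7: x=-0.073, v=-0.514, θ=-0.045, ω=0.667
apply F[7]=+1.887 → step 8: x=-0.083, v=-0.471, θ=-0.032, ω=0.578
apply F[8]=+1.796 → step 9: x=-0.092, v=-0.431, θ=-0.022, ω=0.498
apply F[9]=+1.674 → step 10: x=-0.100, v=-0.393, θ=-0.012, ω=0.427
apply F[10]=+1.546 → step 11: x=-0.108, v=-0.359, θ=-0.004, ω=0.364
apply F[11]=+1.423 → step 12: x=-0.114, v=-0.328, θ=0.002, ω=0.308
apply F[12]=+1.308 → step 13: x=-0.121, v=-0.299, θ=0.008, ω=0.260
apply F[13]=+1.203 → step 14: x=-0.126, v=-0.273, θ=0.013, ω=0.218
apply F[14]=+1.109 → step 15: x=-0.132, v=-0.249, θ=0.017, ω=0.181
max |θ| = 0.154 ≤ 0.227 over all 16 states.

Answer: never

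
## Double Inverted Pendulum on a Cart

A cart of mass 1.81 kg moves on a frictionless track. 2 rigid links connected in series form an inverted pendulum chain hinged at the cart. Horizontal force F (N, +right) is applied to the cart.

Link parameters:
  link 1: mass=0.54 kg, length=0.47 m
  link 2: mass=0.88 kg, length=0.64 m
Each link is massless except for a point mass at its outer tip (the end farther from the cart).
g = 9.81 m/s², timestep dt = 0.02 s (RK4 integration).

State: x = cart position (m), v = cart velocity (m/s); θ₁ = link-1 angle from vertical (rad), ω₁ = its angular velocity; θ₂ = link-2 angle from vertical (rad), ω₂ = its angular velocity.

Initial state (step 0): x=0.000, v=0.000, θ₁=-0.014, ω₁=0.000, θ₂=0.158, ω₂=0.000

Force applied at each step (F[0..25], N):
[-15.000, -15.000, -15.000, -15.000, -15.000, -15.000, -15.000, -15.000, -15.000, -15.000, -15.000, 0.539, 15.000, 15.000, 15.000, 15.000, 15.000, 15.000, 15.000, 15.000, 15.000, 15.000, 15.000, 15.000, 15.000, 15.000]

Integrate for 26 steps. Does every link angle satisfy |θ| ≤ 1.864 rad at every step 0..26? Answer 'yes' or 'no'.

Answer: yes

Derivation:
apply F[0]=-15.000 → step 1: x=-0.002, v=-0.164, θ₁=-0.012, ω₁=0.233, θ₂=0.159, ω₂=0.133
apply F[1]=-15.000 → step 2: x=-0.007, v=-0.328, θ₁=-0.005, ω₁=0.471, θ₂=0.163, ω₂=0.263
apply F[2]=-15.000 → step 3: x=-0.015, v=-0.494, θ₁=0.007, ω₁=0.721, θ₂=0.170, ω₂=0.387
apply F[3]=-15.000 → step 4: x=-0.026, v=-0.662, θ₁=0.024, ω₁=0.989, θ₂=0.179, ω₂=0.503
apply F[4]=-15.000 → step 5: x=-0.041, v=-0.832, θ₁=0.047, ω₁=1.280, θ₂=0.190, ω₂=0.606
apply F[5]=-15.000 → step 6: x=-0.060, v=-1.006, θ₁=0.076, ω₁=1.601, θ₂=0.203, ω₂=0.694
apply F[6]=-15.000 → step 7: x=-0.082, v=-1.182, θ₁=0.111, ω₁=1.957, θ₂=0.217, ω₂=0.762
apply F[7]=-15.000 → step 8: x=-0.107, v=-1.360, θ₁=0.154, ω₁=2.349, θ₂=0.233, ω₂=0.808
apply F[8]=-15.000 → step 9: x=-0.136, v=-1.539, θ₁=0.205, ω₁=2.778, θ₂=0.250, ω₂=0.833
apply F[9]=-15.000 → step 10: x=-0.168, v=-1.715, θ₁=0.266, ω₁=3.235, θ₂=0.266, ω₂=0.839
apply F[10]=-15.000 → step 11: x=-0.204, v=-1.885, θ₁=0.335, ω₁=3.704, θ₂=0.283, ω₂=0.838
apply F[11]=+0.539 → step 12: x=-0.242, v=-1.890, θ₁=0.411, ω₁=3.877, θ₂=0.300, ω₂=0.825
apply F[12]=+15.000 → step 13: x=-0.279, v=-1.754, θ₁=0.488, ω₁=3.839, θ₂=0.316, ω₂=0.774
apply F[13]=+15.000 → step 14: x=-0.312, v=-1.623, θ₁=0.565, ω₁=3.864, θ₂=0.331, ω₂=0.702
apply F[14]=+15.000 → step 15: x=-0.344, v=-1.493, θ₁=0.643, ω₁=3.941, θ₂=0.344, ω₂=0.616
apply F[15]=+15.000 → step 16: x=-0.372, v=-1.362, θ₁=0.723, ω₁=4.061, θ₂=0.355, ω₂=0.522
apply F[16]=+15.000 → step 17: x=-0.398, v=-1.227, θ₁=0.805, ω₁=4.214, θ₂=0.365, ω₂=0.429
apply F[17]=+15.000 → step 18: x=-0.421, v=-1.087, θ₁=0.891, ω₁=4.392, θ₂=0.372, ω₂=0.345
apply F[18]=+15.000 → step 19: x=-0.441, v=-0.941, θ₁=0.981, ω₁=4.589, θ₂=0.379, ω₂=0.279
apply F[19]=+15.000 → step 20: x=-0.459, v=-0.786, θ₁=1.075, ω₁=4.803, θ₂=0.384, ω₂=0.239
apply F[20]=+15.000 → step 21: x=-0.473, v=-0.622, θ₁=1.173, ω₁=5.033, θ₂=0.388, ω₂=0.231
apply F[21]=+15.000 → step 22: x=-0.484, v=-0.449, θ₁=1.276, ω₁=5.282, θ₂=0.393, ω₂=0.264
apply F[22]=+15.000 → step 23: x=-0.491, v=-0.264, θ₁=1.385, ω₁=5.552, θ₂=0.399, ω₂=0.345
apply F[23]=+15.000 → step 24: x=-0.494, v=-0.068, θ₁=1.499, ω₁=5.851, θ₂=0.407, ω₂=0.483
apply F[24]=+15.000 → step 25: x=-0.493, v=0.141, θ₁=1.619, ω₁=6.186, θ₂=0.419, ω₂=0.690
apply F[25]=+15.000 → step 26: x=-0.488, v=0.364, θ₁=1.746, ω₁=6.568, θ₂=0.436, ω₂=0.979
Max |angle| over trajectory = 1.746 rad; bound = 1.864 → within bound.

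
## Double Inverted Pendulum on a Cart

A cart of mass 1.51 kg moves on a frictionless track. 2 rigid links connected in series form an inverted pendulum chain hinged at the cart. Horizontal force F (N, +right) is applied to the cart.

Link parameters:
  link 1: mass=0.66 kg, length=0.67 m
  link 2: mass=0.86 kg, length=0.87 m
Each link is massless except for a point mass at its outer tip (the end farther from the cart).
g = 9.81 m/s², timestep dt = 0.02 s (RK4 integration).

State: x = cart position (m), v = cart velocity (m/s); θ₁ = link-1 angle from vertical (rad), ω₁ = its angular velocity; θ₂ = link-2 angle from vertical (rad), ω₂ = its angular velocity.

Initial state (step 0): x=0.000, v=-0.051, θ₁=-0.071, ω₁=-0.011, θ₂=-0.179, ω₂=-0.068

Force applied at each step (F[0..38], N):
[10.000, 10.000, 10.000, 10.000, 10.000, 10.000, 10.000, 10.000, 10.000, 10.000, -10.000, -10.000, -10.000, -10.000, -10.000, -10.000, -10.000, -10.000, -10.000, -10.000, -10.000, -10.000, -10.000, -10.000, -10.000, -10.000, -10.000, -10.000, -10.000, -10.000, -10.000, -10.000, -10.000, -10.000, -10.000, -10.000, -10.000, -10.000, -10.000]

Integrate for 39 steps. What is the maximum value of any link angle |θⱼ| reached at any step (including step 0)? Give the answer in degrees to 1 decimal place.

Answer: 179.9°

Derivation:
apply F[0]=+10.000 → step 1: x=0.000, v=0.095, θ₁=-0.073, ω₁=-0.211, θ₂=-0.181, ω₂=-0.120
apply F[1]=+10.000 → step 2: x=0.004, v=0.241, θ₁=-0.079, ω₁=-0.414, θ₂=-0.184, ω₂=-0.171
apply F[2]=+10.000 → step 3: x=0.010, v=0.388, θ₁=-0.090, ω₁=-0.623, θ₂=-0.188, ω₂=-0.218
apply F[3]=+10.000 → step 4: x=0.019, v=0.537, θ₁=-0.104, ω₁=-0.842, θ₂=-0.192, ω₂=-0.260
apply F[4]=+10.000 → step 5: x=0.032, v=0.688, θ₁=-0.124, ω₁=-1.073, θ₂=-0.198, ω₂=-0.295
apply F[5]=+10.000 → step 6: x=0.047, v=0.842, θ₁=-0.147, ω₁=-1.320, θ₂=-0.204, ω₂=-0.322
apply F[6]=+10.000 → step 7: x=0.065, v=0.996, θ₁=-0.176, ω₁=-1.583, θ₂=-0.211, ω₂=-0.339
apply F[7]=+10.000 → step 8: x=0.087, v=1.152, θ₁=-0.211, ω₁=-1.862, θ₂=-0.218, ω₂=-0.346
apply F[8]=+10.000 → step 9: x=0.111, v=1.308, θ₁=-0.251, ω₁=-2.157, θ₂=-0.225, ω₂=-0.344
apply F[9]=+10.000 → step 10: x=0.139, v=1.460, θ₁=-0.297, ω₁=-2.462, θ₂=-0.231, ω₂=-0.335
apply F[10]=-10.000 → step 11: x=0.167, v=1.370, θ₁=-0.346, ω₁=-2.448, θ₂=-0.238, ω₂=-0.305
apply F[11]=-10.000 → step 12: x=0.194, v=1.285, θ₁=-0.395, ω₁=-2.468, θ₂=-0.244, ω₂=-0.260
apply F[12]=-10.000 → step 13: x=0.219, v=1.203, θ₁=-0.445, ω₁=-2.517, θ₂=-0.248, ω₂=-0.204
apply F[13]=-10.000 → step 14: x=0.242, v=1.124, θ₁=-0.496, ω₁=-2.592, θ₂=-0.252, ω₂=-0.136
apply F[14]=-10.000 → step 15: x=0.264, v=1.044, θ₁=-0.549, ω₁=-2.689, θ₂=-0.254, ω₂=-0.062
apply F[15]=-10.000 → step 16: x=0.284, v=0.964, θ₁=-0.604, ω₁=-2.803, θ₂=-0.254, ω₂=0.018
apply F[16]=-10.000 → step 17: x=0.302, v=0.881, θ₁=-0.661, ω₁=-2.931, θ₂=-0.253, ω₂=0.099
apply F[17]=-10.000 → step 18: x=0.319, v=0.793, θ₁=-0.721, ω₁=-3.069, θ₂=-0.250, ω₂=0.177
apply F[18]=-10.000 → step 19: x=0.334, v=0.700, θ₁=-0.784, ω₁=-3.214, θ₂=-0.246, ω₂=0.250
apply F[19]=-10.000 → step 20: x=0.347, v=0.600, θ₁=-0.850, ω₁=-3.364, θ₂=-0.240, ω₂=0.314
apply F[20]=-10.000 → step 21: x=0.358, v=0.493, θ₁=-0.919, ω₁=-3.518, θ₂=-0.233, ω₂=0.365
apply F[21]=-10.000 → step 22: x=0.367, v=0.377, θ₁=-0.991, ω₁=-3.676, θ₂=-0.226, ω₂=0.402
apply F[22]=-10.000 → step 23: x=0.373, v=0.254, θ₁=-1.066, ω₁=-3.840, θ₂=-0.217, ω₂=0.421
apply F[23]=-10.000 → step 24: x=0.377, v=0.121, θ₁=-1.144, ω₁=-4.010, θ₂=-0.209, ω₂=0.420
apply F[24]=-10.000 → step 25: x=0.378, v=-0.022, θ₁=-1.226, ω₁=-4.190, θ₂=-0.201, ω₂=0.397
apply F[25]=-10.000 → step 26: x=0.376, v=-0.174, θ₁=-1.312, ω₁=-4.382, θ₂=-0.193, ω₂=0.348
apply F[26]=-10.000 → step 27: x=0.371, v=-0.339, θ₁=-1.402, ω₁=-4.593, θ₂=-0.187, ω₂=0.269
apply F[27]=-10.000 → step 28: x=0.362, v=-0.516, θ₁=-1.496, ω₁=-4.826, θ₂=-0.183, ω₂=0.156
apply F[28]=-10.000 → step 29: x=0.350, v=-0.707, θ₁=-1.595, ω₁=-5.088, θ₂=-0.181, ω₂=0.004
apply F[29]=-10.000 → step 30: x=0.334, v=-0.916, θ₁=-1.699, ω₁=-5.388, θ₂=-0.183, ω₂=-0.196
apply F[30]=-10.000 → step 31: x=0.313, v=-1.145, θ₁=-1.811, ω₁=-5.737, θ₂=-0.189, ω₂=-0.455
apply F[31]=-10.000 → step 32: x=0.288, v=-1.398, θ₁=-1.929, ω₁=-6.149, θ₂=-0.202, ω₂=-0.786
apply F[32]=-10.000 → step 33: x=0.257, v=-1.681, θ₁=-2.057, ω₁=-6.640, θ₂=-0.221, ω₂=-1.209
apply F[33]=-10.000 → step 34: x=0.220, v=-1.998, θ₁=-2.196, ω₁=-7.235, θ₂=-0.251, ω₂=-1.753
apply F[34]=-10.000 → step 35: x=0.177, v=-2.355, θ₁=-2.347, ω₁=-7.959, θ₂=-0.293, ω₂=-2.456
apply F[35]=-10.000 → step 36: x=0.126, v=-2.752, θ₁=-2.515, ω₁=-8.838, θ₂=-0.350, ω₂=-3.372
apply F[36]=-10.000 → step 37: x=0.067, v=-3.171, θ₁=-2.702, ω₁=-9.873, θ₂=-0.429, ω₂=-4.563
apply F[37]=-10.000 → step 38: x=-0.001, v=-3.560, θ₁=-2.910, ω₁=-10.974, θ₂=-0.535, ω₂=-6.070
apply F[38]=-10.000 → step 39: x=-0.075, v=-3.808, θ₁=-3.140, ω₁=-11.869, θ₂=-0.674, ω₂=-7.809
Max |angle| over trajectory = 3.140 rad = 179.9°.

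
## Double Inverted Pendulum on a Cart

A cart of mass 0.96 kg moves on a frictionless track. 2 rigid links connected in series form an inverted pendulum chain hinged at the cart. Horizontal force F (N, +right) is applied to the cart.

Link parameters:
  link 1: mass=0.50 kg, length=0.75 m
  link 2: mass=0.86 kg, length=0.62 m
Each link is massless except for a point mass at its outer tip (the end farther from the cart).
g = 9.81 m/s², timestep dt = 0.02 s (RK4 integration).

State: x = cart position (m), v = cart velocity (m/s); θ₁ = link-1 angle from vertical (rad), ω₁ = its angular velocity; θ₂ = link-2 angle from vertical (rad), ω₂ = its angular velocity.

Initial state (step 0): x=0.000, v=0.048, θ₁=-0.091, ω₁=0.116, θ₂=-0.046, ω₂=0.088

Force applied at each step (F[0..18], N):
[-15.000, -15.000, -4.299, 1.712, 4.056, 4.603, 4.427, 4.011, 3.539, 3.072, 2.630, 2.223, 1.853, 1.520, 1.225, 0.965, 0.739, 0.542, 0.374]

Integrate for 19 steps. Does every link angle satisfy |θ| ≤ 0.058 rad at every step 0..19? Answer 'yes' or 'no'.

Answer: no

Derivation:
apply F[0]=-15.000 → step 1: x=-0.002, v=-0.237, θ₁=-0.085, ω₁=0.450, θ₂=-0.044, ω₂=0.130
apply F[1]=-15.000 → step 2: x=-0.010, v=-0.526, θ₁=-0.073, ω₁=0.794, θ₂=-0.041, ω₂=0.165
apply F[2]=-4.299 → step 3: x=-0.021, v=-0.598, θ₁=-0.056, ω₁=0.862, θ₂=-0.037, ω₂=0.186
apply F[3]=+1.712 → step 4: x=-0.032, v=-0.550, θ₁=-0.040, ω₁=0.780, θ₂=-0.033, ω₂=0.196
apply F[4]=+4.056 → step 5: x=-0.042, v=-0.457, θ₁=-0.026, ω₁=0.647, θ₂=-0.030, ω₂=0.197
apply F[5]=+4.603 → step 6: x=-0.050, v=-0.355, θ₁=-0.014, ω₁=0.510, θ₂=-0.026, ω₂=0.191
apply F[6]=+4.427 → step 7: x=-0.057, v=-0.261, θ₁=-0.005, ω₁=0.388, θ₂=-0.022, ω₂=0.179
apply F[7]=+4.011 → step 8: x=-0.061, v=-0.177, θ₁=0.001, ω₁=0.283, θ₂=-0.019, ω₂=0.163
apply F[8]=+3.539 → step 9: x=-0.064, v=-0.104, θ₁=0.006, ω₁=0.197, θ₂=-0.015, ω₂=0.145
apply F[9]=+3.072 → step 10: x=-0.065, v=-0.042, θ₁=0.009, ω₁=0.127, θ₂=-0.013, ω₂=0.126
apply F[10]=+2.630 → step 11: x=-0.065, v=0.010, θ₁=0.011, ω₁=0.070, θ₂=-0.010, ω₂=0.107
apply F[11]=+2.223 → step 12: x=-0.065, v=0.053, θ₁=0.012, ω₁=0.026, θ₂=-0.008, ω₂=0.089
apply F[12]=+1.853 → step 13: x=-0.063, v=0.088, θ₁=0.013, ω₁=-0.009, θ₂=-0.007, ω₂=0.071
apply F[13]=+1.520 → step 14: x=-0.061, v=0.116, θ₁=0.012, ω₁=-0.035, θ₂=-0.006, ω₂=0.055
apply F[14]=+1.225 → step 15: x=-0.059, v=0.138, θ₁=0.011, ω₁=-0.054, θ₂=-0.005, ω₂=0.041
apply F[15]=+0.965 → step 16: x=-0.056, v=0.155, θ₁=0.010, ω₁=-0.067, θ₂=-0.004, ω₂=0.028
apply F[16]=+0.739 → step 17: x=-0.053, v=0.168, θ₁=0.009, ω₁=-0.076, θ₂=-0.004, ω₂=0.017
apply F[17]=+0.542 → step 18: x=-0.049, v=0.177, θ₁=0.007, ω₁=-0.081, θ₂=-0.003, ω₂=0.007
apply F[18]=+0.374 → step 19: x=-0.046, v=0.183, θ₁=0.005, ω₁=-0.083, θ₂=-0.003, ω₂=-0.001
Max |angle| over trajectory = 0.091 rad; bound = 0.058 → exceeded.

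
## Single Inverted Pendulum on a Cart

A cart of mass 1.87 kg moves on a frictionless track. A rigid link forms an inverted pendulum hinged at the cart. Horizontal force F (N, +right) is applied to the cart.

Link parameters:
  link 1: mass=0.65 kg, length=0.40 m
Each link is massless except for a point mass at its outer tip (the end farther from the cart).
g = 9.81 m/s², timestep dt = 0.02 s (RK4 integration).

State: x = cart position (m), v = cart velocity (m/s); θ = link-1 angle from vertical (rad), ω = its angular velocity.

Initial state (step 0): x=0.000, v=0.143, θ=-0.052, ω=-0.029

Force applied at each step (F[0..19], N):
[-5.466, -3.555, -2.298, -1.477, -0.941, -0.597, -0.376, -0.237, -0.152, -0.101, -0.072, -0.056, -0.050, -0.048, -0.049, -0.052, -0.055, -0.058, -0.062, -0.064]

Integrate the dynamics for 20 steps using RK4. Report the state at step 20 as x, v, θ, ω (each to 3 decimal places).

Answer: x=0.008, v=0.011, θ=-0.009, ω=0.037

Derivation:
apply F[0]=-5.466 → step 1: x=0.002, v=0.088, θ=-0.051, ω=0.083
apply F[1]=-3.555 → step 2: x=0.004, v=0.054, θ=-0.049, ω=0.144
apply F[2]=-2.298 → step 3: x=0.005, v=0.032, θ=-0.046, ω=0.174
apply F[3]=-1.477 → step 4: x=0.005, v=0.019, θ=-0.042, ω=0.184
apply F[4]=-0.941 → step 5: x=0.005, v=0.012, θ=-0.039, ω=0.183
apply F[5]=-0.597 → step 6: x=0.006, v=0.008, θ=-0.035, ω=0.174
apply F[6]=-0.376 → step 7: x=0.006, v=0.007, θ=-0.032, ω=0.162
apply F[7]=-0.237 → step 8: x=0.006, v=0.006, θ=-0.029, ω=0.148
apply F[8]=-0.152 → step 9: x=0.006, v=0.006, θ=-0.026, ω=0.134
apply F[9]=-0.101 → step 10: x=0.006, v=0.007, θ=-0.023, ω=0.121
apply F[10]=-0.072 → step 11: x=0.006, v=0.008, θ=-0.021, ω=0.108
apply F[11]=-0.056 → step 12: x=0.006, v=0.008, θ=-0.019, ω=0.096
apply F[12]=-0.050 → step 13: x=0.007, v=0.009, θ=-0.017, ω=0.085
apply F[13]=-0.048 → step 14: x=0.007, v=0.010, θ=-0.016, ω=0.076
apply F[14]=-0.049 → step 15: x=0.007, v=0.010, θ=-0.014, ω=0.067
apply F[15]=-0.052 → step 16: x=0.007, v=0.011, θ=-0.013, ω=0.060
apply F[16]=-0.055 → step 17: x=0.007, v=0.011, θ=-0.012, ω=0.053
apply F[17]=-0.058 → step 18: x=0.008, v=0.011, θ=-0.011, ω=0.047
apply F[18]=-0.062 → step 19: x=0.008, v=0.011, θ=-0.010, ω=0.042
apply F[19]=-0.064 → step 20: x=0.008, v=0.011, θ=-0.009, ω=0.037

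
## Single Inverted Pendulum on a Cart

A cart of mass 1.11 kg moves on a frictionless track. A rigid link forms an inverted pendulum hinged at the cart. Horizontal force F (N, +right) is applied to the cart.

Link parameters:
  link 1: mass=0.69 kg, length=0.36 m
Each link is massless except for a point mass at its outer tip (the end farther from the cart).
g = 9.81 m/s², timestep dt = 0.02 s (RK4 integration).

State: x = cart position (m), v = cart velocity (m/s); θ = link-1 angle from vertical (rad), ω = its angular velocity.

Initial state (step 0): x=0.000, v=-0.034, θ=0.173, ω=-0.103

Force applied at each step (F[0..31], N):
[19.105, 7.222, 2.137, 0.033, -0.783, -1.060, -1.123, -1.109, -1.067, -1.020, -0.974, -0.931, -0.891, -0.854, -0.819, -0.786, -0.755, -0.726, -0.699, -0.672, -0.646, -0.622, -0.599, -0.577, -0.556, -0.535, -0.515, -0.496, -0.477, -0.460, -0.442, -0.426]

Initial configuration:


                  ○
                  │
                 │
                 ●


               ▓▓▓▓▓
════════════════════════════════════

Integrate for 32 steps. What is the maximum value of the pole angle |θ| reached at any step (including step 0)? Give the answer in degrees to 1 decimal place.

apply F[0]=+19.105 → step 1: x=0.003, v=0.285, θ=0.163, ω=-0.883
apply F[1]=+7.222 → step 2: x=0.009, v=0.395, θ=0.143, ω=-1.104
apply F[2]=+2.137 → step 3: x=0.017, v=0.418, θ=0.121, ω=-1.095
apply F[3]=+0.033 → step 4: x=0.026, v=0.406, θ=0.100, ω=-1.002
apply F[4]=-0.783 → step 5: x=0.034, v=0.382, θ=0.082, ω=-0.884
apply F[5]=-1.060 → step 6: x=0.041, v=0.354, θ=0.065, ω=-0.768
apply F[6]=-1.123 → step 7: x=0.048, v=0.327, θ=0.051, ω=-0.661
apply F[7]=-1.109 → step 8: x=0.054, v=0.301, θ=0.039, ω=-0.567
apply F[8]=-1.067 → step 9: x=0.060, v=0.278, θ=0.028, ω=-0.484
apply F[9]=-1.020 → step 10: x=0.065, v=0.257, θ=0.019, ω=-0.412
apply F[10]=-0.974 → step 11: x=0.070, v=0.238, θ=0.012, ω=-0.350
apply F[11]=-0.931 → step 12: x=0.075, v=0.220, θ=0.005, ω=-0.296
apply F[12]=-0.891 → step 13: x=0.079, v=0.204, θ=-0.000, ω=-0.250
apply F[13]=-0.854 → step 14: x=0.083, v=0.189, θ=-0.005, ω=-0.210
apply F[14]=-0.819 → step 15: x=0.086, v=0.175, θ=-0.009, ω=-0.175
apply F[15]=-0.786 → step 16: x=0.090, v=0.162, θ=-0.012, ω=-0.145
apply F[16]=-0.755 → step 17: x=0.093, v=0.150, θ=-0.015, ω=-0.119
apply F[17]=-0.726 → step 18: x=0.096, v=0.139, θ=-0.017, ω=-0.096
apply F[18]=-0.699 → step 19: x=0.098, v=0.128, θ=-0.019, ω=-0.077
apply F[19]=-0.672 → step 20: x=0.101, v=0.118, θ=-0.020, ω=-0.060
apply F[20]=-0.646 → step 21: x=0.103, v=0.109, θ=-0.021, ω=-0.046
apply F[21]=-0.622 → step 22: x=0.105, v=0.101, θ=-0.022, ω=-0.034
apply F[22]=-0.599 → step 23: x=0.107, v=0.093, θ=-0.022, ω=-0.023
apply F[23]=-0.577 → step 24: x=0.109, v=0.085, θ=-0.023, ω=-0.014
apply F[24]=-0.556 → step 25: x=0.111, v=0.078, θ=-0.023, ω=-0.007
apply F[25]=-0.535 → step 26: x=0.112, v=0.071, θ=-0.023, ω=-0.000
apply F[26]=-0.515 → step 27: x=0.113, v=0.064, θ=-0.023, ω=0.005
apply F[27]=-0.496 → step 28: x=0.115, v=0.058, θ=-0.023, ω=0.010
apply F[28]=-0.477 → step 29: x=0.116, v=0.052, θ=-0.023, ω=0.014
apply F[29]=-0.460 → step 30: x=0.117, v=0.047, θ=-0.022, ω=0.017
apply F[30]=-0.442 → step 31: x=0.118, v=0.042, θ=-0.022, ω=0.020
apply F[31]=-0.426 → step 32: x=0.118, v=0.036, θ=-0.021, ω=0.022
Max |angle| over trajectory = 0.173 rad = 9.9°.

Answer: 9.9°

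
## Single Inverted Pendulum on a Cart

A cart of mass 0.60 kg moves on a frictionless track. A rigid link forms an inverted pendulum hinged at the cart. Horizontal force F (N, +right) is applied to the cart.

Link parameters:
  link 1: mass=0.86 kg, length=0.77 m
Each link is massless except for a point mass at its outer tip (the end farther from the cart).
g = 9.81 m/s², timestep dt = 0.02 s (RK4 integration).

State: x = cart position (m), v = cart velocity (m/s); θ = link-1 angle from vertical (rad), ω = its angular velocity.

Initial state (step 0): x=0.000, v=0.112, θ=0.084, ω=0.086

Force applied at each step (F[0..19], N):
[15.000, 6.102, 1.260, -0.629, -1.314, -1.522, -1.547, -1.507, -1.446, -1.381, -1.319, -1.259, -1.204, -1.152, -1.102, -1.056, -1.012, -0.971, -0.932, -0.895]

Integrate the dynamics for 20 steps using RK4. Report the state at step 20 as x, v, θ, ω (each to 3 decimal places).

Answer: x=0.184, v=0.189, θ=-0.042, ω=-0.019

Derivation:
apply F[0]=+15.000 → step 1: x=0.007, v=0.584, θ=0.080, ω=-0.504
apply F[1]=+6.102 → step 2: x=0.020, v=0.766, θ=0.068, ω=-0.721
apply F[2]=+1.260 → step 3: x=0.036, v=0.792, θ=0.053, ω=-0.739
apply F[3]=-0.629 → step 4: x=0.052, v=0.759, θ=0.039, ω=-0.684
apply F[4]=-1.314 → step 5: x=0.066, v=0.706, θ=0.026, ω=-0.608
apply F[5]=-1.522 → step 6: x=0.080, v=0.650, θ=0.015, ω=-0.529
apply F[6]=-1.547 → step 7: x=0.092, v=0.596, θ=0.005, ω=-0.457
apply F[7]=-1.507 → step 8: x=0.104, v=0.545, θ=-0.004, ω=-0.391
apply F[8]=-1.446 → step 9: x=0.114, v=0.499, θ=-0.011, ω=-0.333
apply F[9]=-1.381 → step 10: x=0.124, v=0.457, θ=-0.017, ω=-0.282
apply F[10]=-1.319 → step 11: x=0.132, v=0.419, θ=-0.022, ω=-0.238
apply F[11]=-1.259 → step 12: x=0.140, v=0.384, θ=-0.027, ω=-0.198
apply F[12]=-1.204 → step 13: x=0.148, v=0.352, θ=-0.030, ω=-0.164
apply F[13]=-1.152 → step 14: x=0.154, v=0.322, θ=-0.033, ω=-0.134
apply F[14]=-1.102 → step 15: x=0.161, v=0.295, θ=-0.036, ω=-0.108
apply F[15]=-1.056 → step 16: x=0.166, v=0.270, θ=-0.038, ω=-0.085
apply F[16]=-1.012 → step 17: x=0.171, v=0.248, θ=-0.039, ω=-0.065
apply F[17]=-0.971 → step 18: x=0.176, v=0.226, θ=-0.040, ω=-0.047
apply F[18]=-0.932 → step 19: x=0.181, v=0.207, θ=-0.041, ω=-0.032
apply F[19]=-0.895 → step 20: x=0.184, v=0.189, θ=-0.042, ω=-0.019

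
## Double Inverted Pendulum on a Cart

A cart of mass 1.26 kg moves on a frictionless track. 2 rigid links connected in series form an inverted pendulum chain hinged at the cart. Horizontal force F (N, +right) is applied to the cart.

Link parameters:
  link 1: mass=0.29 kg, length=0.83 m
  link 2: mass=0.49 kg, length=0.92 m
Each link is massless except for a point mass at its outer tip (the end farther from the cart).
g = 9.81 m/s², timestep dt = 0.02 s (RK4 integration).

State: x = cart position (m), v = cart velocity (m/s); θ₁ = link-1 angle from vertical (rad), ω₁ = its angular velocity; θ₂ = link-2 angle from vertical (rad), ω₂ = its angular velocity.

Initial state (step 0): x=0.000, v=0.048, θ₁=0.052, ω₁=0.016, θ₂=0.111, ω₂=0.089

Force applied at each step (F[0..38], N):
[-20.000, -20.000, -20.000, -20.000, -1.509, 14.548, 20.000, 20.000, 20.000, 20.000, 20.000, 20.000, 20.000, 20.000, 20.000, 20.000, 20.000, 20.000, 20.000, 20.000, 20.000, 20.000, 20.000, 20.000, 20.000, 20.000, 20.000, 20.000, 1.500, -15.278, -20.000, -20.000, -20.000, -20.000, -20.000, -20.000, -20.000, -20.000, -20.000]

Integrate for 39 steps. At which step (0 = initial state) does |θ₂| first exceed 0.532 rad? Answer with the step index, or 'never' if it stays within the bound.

Answer: never

Derivation:
apply F[0]=-20.000 → step 1: x=-0.002, v=-0.275, θ₁=0.056, ω₁=0.397, θ₂=0.113, ω₂=0.119
apply F[1]=-20.000 → step 2: x=-0.011, v=-0.599, θ₁=0.068, ω₁=0.782, θ₂=0.116, ω₂=0.145
apply F[2]=-20.000 → step 3: x=-0.026, v=-0.924, θ₁=0.087, ω₁=1.178, θ₂=0.119, ω₂=0.164
apply F[3]=-20.000 → step 4: x=-0.048, v=-1.249, θ₁=0.115, ω₁=1.587, θ₂=0.122, ω₂=0.171
apply F[4]=-1.509 → step 5: x=-0.073, v=-1.285, θ₁=0.148, ω₁=1.662, θ₂=0.126, ω₂=0.168
apply F[5]=+14.548 → step 6: x=-0.097, v=-1.073, θ₁=0.179, ω₁=1.463, θ₂=0.129, ω₂=0.148
apply F[6]=+20.000 → step 7: x=-0.115, v=-0.781, θ₁=0.205, ω₁=1.190, θ₂=0.131, ω₂=0.109
apply F[7]=+20.000 → step 8: x=-0.128, v=-0.495, θ₁=0.227, ω₁=0.943, θ₂=0.133, ω₂=0.052
apply F[8]=+20.000 → step 9: x=-0.135, v=-0.212, θ₁=0.243, ω₁=0.717, θ₂=0.133, ω₂=-0.020
apply F[9]=+20.000 → step 10: x=-0.137, v=0.068, θ₁=0.255, ω₁=0.507, θ₂=0.132, ω₂=-0.104
apply F[10]=+20.000 → step 11: x=-0.133, v=0.345, θ₁=0.263, ω₁=0.309, θ₂=0.129, ω₂=-0.198
apply F[11]=+20.000 → step 12: x=-0.123, v=0.622, θ₁=0.268, ω₁=0.120, θ₂=0.124, ω₂=-0.300
apply F[12]=+20.000 → step 13: x=-0.108, v=0.898, θ₁=0.268, ω₁=-0.064, θ₂=0.117, ω₂=-0.408
apply F[13]=+20.000 → step 14: x=-0.087, v=1.174, θ₁=0.265, ω₁=-0.246, θ₂=0.108, ω₂=-0.521
apply F[14]=+20.000 → step 15: x=-0.061, v=1.453, θ₁=0.258, ω₁=-0.431, θ₂=0.096, ω₂=-0.635
apply F[15]=+20.000 → step 16: x=-0.029, v=1.733, θ₁=0.248, ω₁=-0.621, θ₂=0.082, ω₂=-0.749
apply F[16]=+20.000 → step 17: x=0.009, v=2.016, θ₁=0.234, ω₁=-0.820, θ₂=0.066, ω₂=-0.861
apply F[17]=+20.000 → step 18: x=0.052, v=2.303, θ₁=0.215, ω₁=-1.033, θ₂=0.048, ω₂=-0.969
apply F[18]=+20.000 → step 19: x=0.101, v=2.594, θ₁=0.192, ω₁=-1.262, θ₂=0.028, ω₂=-1.069
apply F[19]=+20.000 → step 20: x=0.156, v=2.891, θ₁=0.164, ω₁=-1.512, θ₂=0.005, ω₂=-1.159
apply F[20]=+20.000 → step 21: x=0.216, v=3.193, θ₁=0.131, ω₁=-1.787, θ₂=-0.019, ω₂=-1.236
apply F[21]=+20.000 → step 22: x=0.283, v=3.500, θ₁=0.093, ω₁=-2.090, θ₂=-0.044, ω₂=-1.296
apply F[22]=+20.000 → step 23: x=0.356, v=3.813, θ₁=0.048, ω₁=-2.424, θ₂=-0.070, ω₂=-1.338
apply F[23]=+20.000 → step 24: x=0.436, v=4.129, θ₁=-0.004, ω₁=-2.788, θ₂=-0.097, ω₂=-1.359
apply F[24]=+20.000 → step 25: x=0.522, v=4.447, θ₁=-0.064, ω₁=-3.177, θ₂=-0.125, ω₂=-1.363
apply F[25]=+20.000 → step 26: x=0.614, v=4.761, θ₁=-0.132, ω₁=-3.581, θ₂=-0.152, ω₂=-1.358
apply F[26]=+20.000 → step 27: x=0.712, v=5.066, θ₁=-0.207, ω₁=-3.982, θ₂=-0.179, ω₂=-1.360
apply F[27]=+20.000 → step 28: x=0.816, v=5.354, θ₁=-0.291, ω₁=-4.353, θ₂=-0.206, ω₂=-1.392
apply F[28]=+1.500 → step 29: x=0.923, v=5.348, θ₁=-0.378, ω₁=-4.386, θ₂=-0.235, ω₂=-1.442
apply F[29]=-15.278 → step 30: x=1.028, v=5.094, θ₁=-0.464, ω₁=-4.184, θ₂=-0.264, ω₂=-1.463
apply F[30]=-20.000 → step 31: x=1.127, v=4.783, θ₁=-0.545, ω₁=-3.973, θ₂=-0.293, ω₂=-1.449
apply F[31]=-20.000 → step 32: x=1.219, v=4.483, θ₁=-0.623, ω₁=-3.820, θ₂=-0.322, ω₂=-1.410
apply F[32]=-20.000 → step 33: x=1.306, v=4.190, θ₁=-0.698, ω₁=-3.719, θ₂=-0.349, ω₂=-1.348
apply F[33]=-20.000 → step 34: x=1.387, v=3.904, θ₁=-0.772, ω₁=-3.666, θ₂=-0.375, ω₂=-1.267
apply F[34]=-20.000 → step 35: x=1.462, v=3.623, θ₁=-0.845, ω₁=-3.654, θ₂=-0.400, ω₂=-1.172
apply F[35]=-20.000 → step 36: x=1.532, v=3.342, θ₁=-0.919, ω₁=-3.678, θ₂=-0.422, ω₂=-1.069
apply F[36]=-20.000 → step 37: x=1.596, v=3.062, θ₁=-0.993, ω₁=-3.734, θ₂=-0.443, ω₂=-0.962
apply F[37]=-20.000 → step 38: x=1.654, v=2.779, θ₁=-1.068, ω₁=-3.816, θ₂=-0.461, ω₂=-0.857
apply F[38]=-20.000 → step 39: x=1.707, v=2.493, θ₁=-1.145, ω₁=-3.922, θ₂=-0.477, ω₂=-0.759
max |θ₂| = 0.477 ≤ 0.532 over all 40 states.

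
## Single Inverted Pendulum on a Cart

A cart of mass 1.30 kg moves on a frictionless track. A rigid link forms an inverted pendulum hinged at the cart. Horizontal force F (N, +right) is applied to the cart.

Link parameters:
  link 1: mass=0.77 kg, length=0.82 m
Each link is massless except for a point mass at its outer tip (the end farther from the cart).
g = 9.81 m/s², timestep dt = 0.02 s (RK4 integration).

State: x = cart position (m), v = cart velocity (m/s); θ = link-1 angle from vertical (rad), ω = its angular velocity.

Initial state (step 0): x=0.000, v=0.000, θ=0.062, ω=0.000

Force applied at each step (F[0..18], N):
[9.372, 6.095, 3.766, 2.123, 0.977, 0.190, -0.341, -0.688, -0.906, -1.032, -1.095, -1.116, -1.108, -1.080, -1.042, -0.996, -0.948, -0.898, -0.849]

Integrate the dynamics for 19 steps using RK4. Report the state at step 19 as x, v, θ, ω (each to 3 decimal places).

apply F[0]=+9.372 → step 1: x=0.001, v=0.137, θ=0.060, ω=-0.152
apply F[1]=+6.095 → step 2: x=0.005, v=0.224, θ=0.057, ω=-0.243
apply F[2]=+3.766 → step 3: x=0.010, v=0.275, θ=0.051, ω=-0.293
apply F[3]=+2.123 → step 4: x=0.016, v=0.302, θ=0.045, ω=-0.315
apply F[4]=+0.977 → step 5: x=0.022, v=0.312, θ=0.039, ω=-0.317
apply F[5]=+0.190 → step 6: x=0.028, v=0.311, θ=0.033, ω=-0.307
apply F[6]=-0.341 → step 7: x=0.034, v=0.303, θ=0.027, ω=-0.290
apply F[7]=-0.688 → step 8: x=0.040, v=0.289, θ=0.021, ω=-0.268
apply F[8]=-0.906 → step 9: x=0.046, v=0.273, θ=0.016, ω=-0.244
apply F[9]=-1.032 → step 10: x=0.051, v=0.256, θ=0.011, ω=-0.219
apply F[10]=-1.095 → step 11: x=0.056, v=0.238, θ=0.007, ω=-0.195
apply F[11]=-1.116 → step 12: x=0.061, v=0.220, θ=0.003, ω=-0.172
apply F[12]=-1.108 → step 13: x=0.065, v=0.203, θ=0.000, ω=-0.151
apply F[13]=-1.080 → step 14: x=0.069, v=0.186, θ=-0.003, ω=-0.131
apply F[14]=-1.042 → step 15: x=0.072, v=0.171, θ=-0.005, ω=-0.113
apply F[15]=-0.996 → step 16: x=0.076, v=0.156, θ=-0.007, ω=-0.097
apply F[16]=-0.948 → step 17: x=0.079, v=0.143, θ=-0.009, ω=-0.082
apply F[17]=-0.898 → step 18: x=0.081, v=0.130, θ=-0.010, ω=-0.069
apply F[18]=-0.849 → step 19: x=0.084, v=0.118, θ=-0.012, ω=-0.057

Answer: x=0.084, v=0.118, θ=-0.012, ω=-0.057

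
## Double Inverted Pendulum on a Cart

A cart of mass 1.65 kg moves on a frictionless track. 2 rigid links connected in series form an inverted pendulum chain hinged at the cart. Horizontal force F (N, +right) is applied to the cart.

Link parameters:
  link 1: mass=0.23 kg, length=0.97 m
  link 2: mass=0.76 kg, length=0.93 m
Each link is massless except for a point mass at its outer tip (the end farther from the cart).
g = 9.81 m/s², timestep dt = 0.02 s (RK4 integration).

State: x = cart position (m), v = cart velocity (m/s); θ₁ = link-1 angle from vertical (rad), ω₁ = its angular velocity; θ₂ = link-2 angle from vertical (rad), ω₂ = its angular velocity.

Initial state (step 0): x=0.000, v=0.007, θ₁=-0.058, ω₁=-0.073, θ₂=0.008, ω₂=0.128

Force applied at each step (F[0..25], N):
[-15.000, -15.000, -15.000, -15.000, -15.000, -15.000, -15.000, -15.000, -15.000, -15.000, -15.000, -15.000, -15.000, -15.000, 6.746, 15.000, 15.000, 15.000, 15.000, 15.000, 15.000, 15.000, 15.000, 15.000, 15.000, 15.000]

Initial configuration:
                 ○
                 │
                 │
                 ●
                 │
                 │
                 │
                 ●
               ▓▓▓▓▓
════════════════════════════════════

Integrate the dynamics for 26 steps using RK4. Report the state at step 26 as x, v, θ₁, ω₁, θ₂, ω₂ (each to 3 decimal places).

apply F[0]=-15.000 → step 1: x=-0.002, v=-0.168, θ₁=-0.058, ω₁=0.048, θ₂=0.011, ω₂=0.192
apply F[1]=-15.000 → step 2: x=-0.007, v=-0.343, θ₁=-0.056, ω₁=0.168, θ₂=0.016, ω₂=0.257
apply F[2]=-15.000 → step 3: x=-0.015, v=-0.518, θ₁=-0.051, ω₁=0.289, θ₂=0.021, ω₂=0.324
apply F[3]=-15.000 → step 4: x=-0.027, v=-0.694, θ₁=-0.044, ω₁=0.412, θ₂=0.029, ω₂=0.391
apply F[4]=-15.000 → step 5: x=-0.043, v=-0.871, θ₁=-0.035, ω₁=0.539, θ₂=0.037, ω₂=0.456
apply F[5]=-15.000 → step 6: x=-0.062, v=-1.050, θ₁=-0.023, ω₁=0.672, θ₂=0.047, ω₂=0.517
apply F[6]=-15.000 → step 7: x=-0.085, v=-1.230, θ₁=-0.008, ω₁=0.813, θ₂=0.058, ω₂=0.574
apply F[7]=-15.000 → step 8: x=-0.112, v=-1.412, θ₁=0.010, ω₁=0.964, θ₂=0.070, ω₂=0.625
apply F[8]=-15.000 → step 9: x=-0.142, v=-1.596, θ₁=0.031, ω₁=1.126, θ₂=0.083, ω₂=0.668
apply F[9]=-15.000 → step 10: x=-0.175, v=-1.781, θ₁=0.055, ω₁=1.302, θ₂=0.096, ω₂=0.701
apply F[10]=-15.000 → step 11: x=-0.213, v=-1.969, θ₁=0.083, ω₁=1.492, θ₂=0.111, ω₂=0.723
apply F[11]=-15.000 → step 12: x=-0.254, v=-2.157, θ₁=0.115, ω₁=1.698, θ₂=0.125, ω₂=0.734
apply F[12]=-15.000 → step 13: x=-0.299, v=-2.347, θ₁=0.151, ω₁=1.918, θ₂=0.140, ω₂=0.735
apply F[13]=-15.000 → step 14: x=-0.348, v=-2.536, θ₁=0.191, ω₁=2.150, θ₂=0.155, ω₂=0.727
apply F[14]=+6.746 → step 15: x=-0.398, v=-2.468, θ₁=0.234, ω₁=2.143, θ₂=0.169, ω₂=0.701
apply F[15]=+15.000 → step 16: x=-0.446, v=-2.307, θ₁=0.276, ω₁=2.069, θ₂=0.182, ω₂=0.651
apply F[16]=+15.000 → step 17: x=-0.490, v=-2.150, θ₁=0.317, ω₁=2.025, θ₂=0.195, ω₂=0.581
apply F[17]=+15.000 → step 18: x=-0.532, v=-1.997, θ₁=0.358, ω₁=2.009, θ₂=0.206, ω₂=0.489
apply F[18]=+15.000 → step 19: x=-0.570, v=-1.847, θ₁=0.398, ω₁=2.019, θ₂=0.214, ω₂=0.379
apply F[19]=+15.000 → step 20: x=-0.606, v=-1.699, θ₁=0.438, ω₁=2.054, θ₂=0.221, ω₂=0.251
apply F[20]=+15.000 → step 21: x=-0.638, v=-1.552, θ₁=0.480, ω₁=2.111, θ₂=0.224, ω₂=0.107
apply F[21]=+15.000 → step 22: x=-0.668, v=-1.406, θ₁=0.523, ω₁=2.185, θ₂=0.225, ω₂=-0.048
apply F[22]=+15.000 → step 23: x=-0.694, v=-1.258, θ₁=0.568, ω₁=2.273, θ₂=0.222, ω₂=-0.210
apply F[23]=+15.000 → step 24: x=-0.718, v=-1.109, θ₁=0.614, ω₁=2.370, θ₂=0.216, ω₂=-0.374
apply F[24]=+15.000 → step 25: x=-0.739, v=-0.957, θ₁=0.662, ω₁=2.472, θ₂=0.207, ω₂=-0.535
apply F[25]=+15.000 → step 26: x=-0.756, v=-0.803, θ₁=0.713, ω₁=2.573, θ₂=0.195, ω₂=-0.687

Answer: x=-0.756, v=-0.803, θ₁=0.713, ω₁=2.573, θ₂=0.195, ω₂=-0.687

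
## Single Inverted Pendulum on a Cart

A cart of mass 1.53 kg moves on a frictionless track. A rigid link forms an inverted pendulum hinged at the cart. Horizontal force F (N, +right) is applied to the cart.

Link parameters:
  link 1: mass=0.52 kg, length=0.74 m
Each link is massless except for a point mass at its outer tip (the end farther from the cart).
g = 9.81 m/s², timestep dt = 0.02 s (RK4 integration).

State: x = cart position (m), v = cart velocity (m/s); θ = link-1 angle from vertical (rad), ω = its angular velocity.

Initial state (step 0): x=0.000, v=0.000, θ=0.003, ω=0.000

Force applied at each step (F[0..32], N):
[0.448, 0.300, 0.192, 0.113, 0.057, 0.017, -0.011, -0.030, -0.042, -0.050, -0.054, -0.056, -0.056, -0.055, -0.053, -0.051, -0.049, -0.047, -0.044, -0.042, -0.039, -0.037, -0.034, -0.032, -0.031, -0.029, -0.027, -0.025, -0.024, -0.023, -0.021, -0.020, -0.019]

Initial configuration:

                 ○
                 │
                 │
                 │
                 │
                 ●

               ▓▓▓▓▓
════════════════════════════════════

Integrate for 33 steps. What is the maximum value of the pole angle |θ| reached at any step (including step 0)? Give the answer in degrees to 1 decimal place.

Answer: 0.2°

Derivation:
apply F[0]=+0.448 → step 1: x=0.000, v=0.006, θ=0.003, ω=-0.007
apply F[1]=+0.300 → step 2: x=0.000, v=0.009, θ=0.003, ω=-0.011
apply F[2]=+0.192 → step 3: x=0.000, v=0.012, θ=0.003, ω=-0.014
apply F[3]=+0.113 → step 4: x=0.001, v=0.013, θ=0.002, ω=-0.015
apply F[4]=+0.057 → step 5: x=0.001, v=0.014, θ=0.002, ω=-0.015
apply F[5]=+0.017 → step 6: x=0.001, v=0.014, θ=0.002, ω=-0.015
apply F[6]=-0.011 → step 7: x=0.001, v=0.014, θ=0.001, ω=-0.014
apply F[7]=-0.030 → step 8: x=0.002, v=0.013, θ=0.001, ω=-0.013
apply F[8]=-0.042 → step 9: x=0.002, v=0.012, θ=0.001, ω=-0.012
apply F[9]=-0.050 → step 10: x=0.002, v=0.012, θ=0.001, ω=-0.011
apply F[10]=-0.054 → step 11: x=0.002, v=0.011, θ=0.000, ω=-0.010
apply F[11]=-0.056 → step 12: x=0.003, v=0.010, θ=0.000, ω=-0.009
apply F[12]=-0.056 → step 13: x=0.003, v=0.009, θ=0.000, ω=-0.008
apply F[13]=-0.055 → step 14: x=0.003, v=0.009, θ=-0.000, ω=-0.007
apply F[14]=-0.053 → step 15: x=0.003, v=0.008, θ=-0.000, ω=-0.006
apply F[15]=-0.051 → step 16: x=0.003, v=0.007, θ=-0.000, ω=-0.005
apply F[16]=-0.049 → step 17: x=0.004, v=0.007, θ=-0.000, ω=-0.004
apply F[17]=-0.047 → step 18: x=0.004, v=0.006, θ=-0.000, ω=-0.004
apply F[18]=-0.044 → step 19: x=0.004, v=0.006, θ=-0.001, ω=-0.003
apply F[19]=-0.042 → step 20: x=0.004, v=0.005, θ=-0.001, ω=-0.002
apply F[20]=-0.039 → step 21: x=0.004, v=0.005, θ=-0.001, ω=-0.002
apply F[21]=-0.037 → step 22: x=0.004, v=0.004, θ=-0.001, ω=-0.002
apply F[22]=-0.034 → step 23: x=0.004, v=0.004, θ=-0.001, ω=-0.001
apply F[23]=-0.032 → step 24: x=0.004, v=0.004, θ=-0.001, ω=-0.001
apply F[24]=-0.031 → step 25: x=0.004, v=0.003, θ=-0.001, ω=-0.001
apply F[25]=-0.029 → step 26: x=0.004, v=0.003, θ=-0.001, ω=-0.000
apply F[26]=-0.027 → step 27: x=0.004, v=0.003, θ=-0.001, ω=-0.000
apply F[27]=-0.025 → step 28: x=0.004, v=0.002, θ=-0.001, ω=0.000
apply F[28]=-0.024 → step 29: x=0.005, v=0.002, θ=-0.001, ω=0.000
apply F[29]=-0.023 → step 30: x=0.005, v=0.002, θ=-0.001, ω=0.000
apply F[30]=-0.021 → step 31: x=0.005, v=0.002, θ=-0.001, ω=0.000
apply F[31]=-0.020 → step 32: x=0.005, v=0.001, θ=-0.001, ω=0.001
apply F[32]=-0.019 → step 33: x=0.005, v=0.001, θ=-0.001, ω=0.001
Max |angle| over trajectory = 0.003 rad = 0.2°.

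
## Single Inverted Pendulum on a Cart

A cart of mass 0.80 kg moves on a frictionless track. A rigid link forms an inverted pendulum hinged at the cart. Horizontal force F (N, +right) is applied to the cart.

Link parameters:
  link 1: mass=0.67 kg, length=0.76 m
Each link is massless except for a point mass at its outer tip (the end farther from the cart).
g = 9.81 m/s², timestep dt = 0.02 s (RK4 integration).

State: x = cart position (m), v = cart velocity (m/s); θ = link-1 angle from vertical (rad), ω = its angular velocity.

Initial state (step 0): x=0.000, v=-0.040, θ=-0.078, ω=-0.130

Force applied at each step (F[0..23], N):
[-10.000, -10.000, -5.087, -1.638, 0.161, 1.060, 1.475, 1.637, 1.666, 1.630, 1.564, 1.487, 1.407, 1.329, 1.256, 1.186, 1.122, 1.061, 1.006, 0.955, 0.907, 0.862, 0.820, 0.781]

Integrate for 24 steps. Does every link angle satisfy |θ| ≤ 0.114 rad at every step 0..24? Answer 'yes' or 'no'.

Answer: yes

Derivation:
apply F[0]=-10.000 → step 1: x=-0.003, v=-0.276, θ=-0.078, ω=0.159
apply F[1]=-10.000 → step 2: x=-0.011, v=-0.513, θ=-0.072, ω=0.450
apply F[2]=-5.087 → step 3: x=-0.022, v=-0.629, θ=-0.061, ω=0.586
apply F[3]=-1.638 → step 4: x=-0.035, v=-0.661, θ=-0.049, ω=0.613
apply F[4]=+0.161 → step 5: x=-0.048, v=-0.650, θ=-0.037, ω=0.588
apply F[5]=+1.060 → step 6: x=-0.061, v=-0.618, θ=-0.026, ω=0.538
apply F[6]=+1.475 → step 7: x=-0.073, v=-0.578, θ=-0.016, ω=0.480
apply F[7]=+1.637 → step 8: x=-0.084, v=-0.535, θ=-0.007, ω=0.421
apply F[8]=+1.666 → step 9: x=-0.095, v=-0.493, θ=0.001, ω=0.365
apply F[9]=+1.630 → step 10: x=-0.104, v=-0.453, θ=0.008, ω=0.313
apply F[10]=+1.564 → step 11: x=-0.113, v=-0.416, θ=0.014, ω=0.267
apply F[11]=+1.487 → step 12: x=-0.121, v=-0.381, θ=0.019, ω=0.226
apply F[12]=+1.407 → step 13: x=-0.128, v=-0.350, θ=0.023, ω=0.189
apply F[13]=+1.329 → step 14: x=-0.135, v=-0.320, θ=0.026, ω=0.157
apply F[14]=+1.256 → step 15: x=-0.141, v=-0.294, θ=0.029, ω=0.129
apply F[15]=+1.186 → step 16: x=-0.146, v=-0.269, θ=0.031, ω=0.104
apply F[16]=+1.122 → step 17: x=-0.152, v=-0.246, θ=0.033, ω=0.083
apply F[17]=+1.061 → step 18: x=-0.156, v=-0.225, θ=0.035, ω=0.064
apply F[18]=+1.006 → step 19: x=-0.161, v=-0.206, θ=0.036, ω=0.048
apply F[19]=+0.955 → step 20: x=-0.165, v=-0.188, θ=0.037, ω=0.033
apply F[20]=+0.907 → step 21: x=-0.168, v=-0.171, θ=0.037, ω=0.021
apply F[21]=+0.862 → step 22: x=-0.171, v=-0.156, θ=0.037, ω=0.010
apply F[22]=+0.820 → step 23: x=-0.174, v=-0.142, θ=0.038, ω=0.001
apply F[23]=+0.781 → step 24: x=-0.177, v=-0.128, θ=0.037, ω=-0.007
Max |angle| over trajectory = 0.078 rad; bound = 0.114 → within bound.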